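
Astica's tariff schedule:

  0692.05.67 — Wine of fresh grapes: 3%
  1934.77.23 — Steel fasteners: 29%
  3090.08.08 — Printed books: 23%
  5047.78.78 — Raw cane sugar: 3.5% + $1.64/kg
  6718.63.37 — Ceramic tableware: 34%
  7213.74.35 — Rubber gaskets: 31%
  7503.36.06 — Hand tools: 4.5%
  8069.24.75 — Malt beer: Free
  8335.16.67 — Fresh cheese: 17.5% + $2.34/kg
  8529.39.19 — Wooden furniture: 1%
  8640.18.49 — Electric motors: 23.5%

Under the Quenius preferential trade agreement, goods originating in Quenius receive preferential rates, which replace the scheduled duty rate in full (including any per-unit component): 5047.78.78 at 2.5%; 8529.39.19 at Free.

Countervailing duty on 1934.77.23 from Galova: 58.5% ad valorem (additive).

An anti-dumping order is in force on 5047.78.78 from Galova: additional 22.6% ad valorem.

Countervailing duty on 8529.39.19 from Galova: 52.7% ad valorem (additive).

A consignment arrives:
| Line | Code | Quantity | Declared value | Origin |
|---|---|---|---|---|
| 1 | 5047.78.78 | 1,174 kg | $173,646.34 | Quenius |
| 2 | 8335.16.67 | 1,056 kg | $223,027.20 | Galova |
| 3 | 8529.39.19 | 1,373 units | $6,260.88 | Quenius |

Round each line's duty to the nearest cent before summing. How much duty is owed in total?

$45,841.96

Line 1 (5047.78.78, Quenius, 1,174 kg, $173,646.34):
Base rate for 5047.78.78 is 3.5% + $1.64/kg.
Origin Quenius qualifies under the Astica–Quenius agreement and 5047.78.78 is covered: preferential rate 2.5% applies instead.
The additional-duty order on 5047.78.78 targets Galova, not Quenius; it does not apply.
Duty = $173,646.34 × 2.5% = $4,341.16.
Line 2 (8335.16.67, Galova, 1,056 kg, $223,027.20):
Base rate for 8335.16.67 is 17.5% + $2.34/kg.
Duty = $223,027.20 × 17.5% + 1,056 × $2.34 = $41,500.80.
Line 3 (8529.39.19, Quenius, 1,373 units, $6,260.88):
Base rate for 8529.39.19 is 1%.
Origin Quenius qualifies under the Astica–Quenius agreement and 8529.39.19 is covered: preferential rate Free applies instead.
The additional-duty order on 8529.39.19 targets Galova, not Quenius; it does not apply.
Duty = $6,260.88 × 0% = $0.00.
Total = $4,341.16 + $41,500.80 + $0.00 = $45,841.96.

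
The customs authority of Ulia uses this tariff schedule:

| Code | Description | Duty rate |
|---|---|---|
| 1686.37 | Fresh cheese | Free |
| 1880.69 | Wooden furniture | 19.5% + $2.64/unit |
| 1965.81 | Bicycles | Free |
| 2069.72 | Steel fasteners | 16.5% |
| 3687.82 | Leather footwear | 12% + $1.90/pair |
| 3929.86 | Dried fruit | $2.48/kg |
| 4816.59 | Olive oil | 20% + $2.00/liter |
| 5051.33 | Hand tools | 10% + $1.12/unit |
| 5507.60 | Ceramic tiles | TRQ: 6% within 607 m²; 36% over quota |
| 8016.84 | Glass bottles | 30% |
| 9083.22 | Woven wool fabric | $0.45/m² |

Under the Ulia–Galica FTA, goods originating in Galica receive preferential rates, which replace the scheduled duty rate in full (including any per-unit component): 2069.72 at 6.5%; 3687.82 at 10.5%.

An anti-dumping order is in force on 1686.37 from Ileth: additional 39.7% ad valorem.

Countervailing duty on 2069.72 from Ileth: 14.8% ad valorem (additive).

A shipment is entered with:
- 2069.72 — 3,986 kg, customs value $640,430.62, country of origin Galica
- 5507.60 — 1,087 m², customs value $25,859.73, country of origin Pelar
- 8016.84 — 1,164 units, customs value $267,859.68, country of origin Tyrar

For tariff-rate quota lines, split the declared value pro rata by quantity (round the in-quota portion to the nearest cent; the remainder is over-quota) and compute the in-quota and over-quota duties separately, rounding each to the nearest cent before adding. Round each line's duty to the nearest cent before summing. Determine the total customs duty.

$126,963.23

Line 1 (2069.72, Galica, 3,986 kg, $640,430.62):
Base rate for 2069.72 is 16.5%.
Origin Galica qualifies under the Ulia–Galica agreement and 2069.72 is covered: preferential rate 6.5% applies instead.
The additional-duty order on 2069.72 targets Ileth, not Galica; it does not apply.
Duty = $640,430.62 × 6.5% = $41,627.99.
Line 2 (5507.60, Pelar, 1,087 m², $25,859.73):
Code 5507.60 is under a tariff-rate quota (threshold 607 m²). In-quota: 607 m² at 6%; over-quota: 480 m² at 36%.
Pro-rata value split: in-quota = $25,859.73 × 607/1,087 = $14,440.53; over-quota = $25,859.73 − $14,440.53 = $11,419.20.
In-quota duty = $14,440.53 × 6% = $866.43. Over-quota duty = $11,419.20 × 36% = $4,110.91.
Line duty = $866.43 + $4,110.91 = $4,977.34.
Line 3 (8016.84, Tyrar, 1,164 units, $267,859.68):
Base rate for 8016.84 is 30%.
Duty = $267,859.68 × 30% = $80,357.90.
Total = $41,627.99 + $4,977.34 + $80,357.90 = $126,963.23.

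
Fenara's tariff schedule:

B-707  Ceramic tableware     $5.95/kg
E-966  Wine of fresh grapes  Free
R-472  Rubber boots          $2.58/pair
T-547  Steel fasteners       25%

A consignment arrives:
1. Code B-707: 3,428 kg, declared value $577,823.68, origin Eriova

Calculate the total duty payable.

Line 1 (B-707, Eriova, 3,428 kg, $577,823.68):
Base rate for B-707 is $5.95/kg.
Duty = 3,428 × $5.95 = $20,396.60.

$20,396.60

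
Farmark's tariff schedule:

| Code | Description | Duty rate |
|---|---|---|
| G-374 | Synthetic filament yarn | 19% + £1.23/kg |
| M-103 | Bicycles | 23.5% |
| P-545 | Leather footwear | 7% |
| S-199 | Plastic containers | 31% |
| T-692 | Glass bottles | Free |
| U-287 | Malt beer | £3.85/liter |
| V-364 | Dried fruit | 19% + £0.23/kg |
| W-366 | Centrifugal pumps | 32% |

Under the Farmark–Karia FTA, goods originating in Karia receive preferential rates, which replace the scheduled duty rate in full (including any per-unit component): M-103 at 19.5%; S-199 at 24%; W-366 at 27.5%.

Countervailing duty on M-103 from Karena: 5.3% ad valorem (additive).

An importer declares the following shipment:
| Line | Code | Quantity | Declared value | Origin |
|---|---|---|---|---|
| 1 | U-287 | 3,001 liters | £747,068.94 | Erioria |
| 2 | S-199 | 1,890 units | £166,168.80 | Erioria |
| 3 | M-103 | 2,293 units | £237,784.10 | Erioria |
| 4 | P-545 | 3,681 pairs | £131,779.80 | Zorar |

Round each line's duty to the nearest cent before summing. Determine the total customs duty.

Line 1 (U-287, Erioria, 3,001 liters, £747,068.94):
Base rate for U-287 is £3.85/liter.
Duty = 3,001 × £3.85 = £11,553.85.
Line 2 (S-199, Erioria, 1,890 units, £166,168.80):
Base rate for S-199 is 31%.
S-199 has an FTA preferential rate, but origin Erioria is not Karia; base rate stands.
Duty = £166,168.80 × 31% = £51,512.33.
Line 3 (M-103, Erioria, 2,293 units, £237,784.10):
Base rate for M-103 is 23.5%.
M-103 has an FTA preferential rate, but origin Erioria is not Karia; base rate stands.
The additional-duty order on M-103 targets Karena, not Erioria; it does not apply.
Duty = £237,784.10 × 23.5% = £55,879.26.
Line 4 (P-545, Zorar, 3,681 pairs, £131,779.80):
Base rate for P-545 is 7%.
Duty = £131,779.80 × 7% = £9,224.59.
Total = £11,553.85 + £51,512.33 + £55,879.26 + £9,224.59 = £128,170.03.

£128,170.03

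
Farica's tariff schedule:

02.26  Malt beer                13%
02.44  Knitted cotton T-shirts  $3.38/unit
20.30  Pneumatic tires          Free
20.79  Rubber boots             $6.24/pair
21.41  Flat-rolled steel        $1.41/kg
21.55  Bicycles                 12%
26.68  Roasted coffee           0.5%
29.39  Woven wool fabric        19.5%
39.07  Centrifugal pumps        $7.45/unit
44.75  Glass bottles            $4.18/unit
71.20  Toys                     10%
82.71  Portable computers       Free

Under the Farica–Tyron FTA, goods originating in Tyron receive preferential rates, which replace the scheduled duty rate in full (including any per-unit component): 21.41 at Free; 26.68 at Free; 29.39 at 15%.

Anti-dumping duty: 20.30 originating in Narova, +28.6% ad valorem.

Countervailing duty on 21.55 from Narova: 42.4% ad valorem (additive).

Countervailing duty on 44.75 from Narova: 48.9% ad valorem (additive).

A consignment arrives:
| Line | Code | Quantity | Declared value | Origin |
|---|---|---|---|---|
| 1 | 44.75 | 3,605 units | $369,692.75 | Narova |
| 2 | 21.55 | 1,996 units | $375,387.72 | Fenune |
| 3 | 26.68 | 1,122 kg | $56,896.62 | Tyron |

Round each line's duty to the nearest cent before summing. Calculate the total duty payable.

Line 1 (44.75, Narova, 3,605 units, $369,692.75):
Base rate for 44.75 is $4.18/unit.
Additional duty on 44.75 from Narova: +48.9% ad valorem. Applied ad valorem rate = 48.9%.
Duty = $369,692.75 × 48.9% + 3,605 × $4.18 = $195,848.65.
Line 2 (21.55, Fenune, 1,996 units, $375,387.72):
Base rate for 21.55 is 12%.
The additional-duty order on 21.55 targets Narova, not Fenune; it does not apply.
Duty = $375,387.72 × 12% = $45,046.53.
Line 3 (26.68, Tyron, 1,122 kg, $56,896.62):
Base rate for 26.68 is 0.5%.
Origin Tyron qualifies under the Farica–Tyron agreement and 26.68 is covered: preferential rate Free applies instead.
Duty = $56,896.62 × 0% = $0.00.
Total = $195,848.65 + $45,046.53 + $0.00 = $240,895.18.

$240,895.18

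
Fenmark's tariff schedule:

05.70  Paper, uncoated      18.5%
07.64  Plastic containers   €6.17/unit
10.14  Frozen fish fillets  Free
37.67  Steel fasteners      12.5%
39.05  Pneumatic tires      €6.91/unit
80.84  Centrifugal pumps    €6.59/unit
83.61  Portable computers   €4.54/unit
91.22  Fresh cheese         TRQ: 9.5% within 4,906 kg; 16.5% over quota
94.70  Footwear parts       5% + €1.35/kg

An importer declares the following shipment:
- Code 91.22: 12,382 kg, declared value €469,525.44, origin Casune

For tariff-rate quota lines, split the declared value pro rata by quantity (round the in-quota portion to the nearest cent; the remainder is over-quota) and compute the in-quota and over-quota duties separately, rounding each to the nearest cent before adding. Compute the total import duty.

€64,449.21

Line 1 (91.22, Casune, 12,382 kg, €469,525.44):
Code 91.22 is under a tariff-rate quota (threshold 4,906 kg). In-quota: 4,906 kg at 9.5%; over-quota: 7,476 kg at 16.5%.
Pro-rata value split: in-quota = €469,525.44 × 4,906/12,382 = €186,035.52; over-quota = €469,525.44 − €186,035.52 = €283,489.92.
In-quota duty = €186,035.52 × 9.5% = €17,673.37. Over-quota duty = €283,489.92 × 16.5% = €46,775.84.
Line duty = €17,673.37 + €46,775.84 = €64,449.21.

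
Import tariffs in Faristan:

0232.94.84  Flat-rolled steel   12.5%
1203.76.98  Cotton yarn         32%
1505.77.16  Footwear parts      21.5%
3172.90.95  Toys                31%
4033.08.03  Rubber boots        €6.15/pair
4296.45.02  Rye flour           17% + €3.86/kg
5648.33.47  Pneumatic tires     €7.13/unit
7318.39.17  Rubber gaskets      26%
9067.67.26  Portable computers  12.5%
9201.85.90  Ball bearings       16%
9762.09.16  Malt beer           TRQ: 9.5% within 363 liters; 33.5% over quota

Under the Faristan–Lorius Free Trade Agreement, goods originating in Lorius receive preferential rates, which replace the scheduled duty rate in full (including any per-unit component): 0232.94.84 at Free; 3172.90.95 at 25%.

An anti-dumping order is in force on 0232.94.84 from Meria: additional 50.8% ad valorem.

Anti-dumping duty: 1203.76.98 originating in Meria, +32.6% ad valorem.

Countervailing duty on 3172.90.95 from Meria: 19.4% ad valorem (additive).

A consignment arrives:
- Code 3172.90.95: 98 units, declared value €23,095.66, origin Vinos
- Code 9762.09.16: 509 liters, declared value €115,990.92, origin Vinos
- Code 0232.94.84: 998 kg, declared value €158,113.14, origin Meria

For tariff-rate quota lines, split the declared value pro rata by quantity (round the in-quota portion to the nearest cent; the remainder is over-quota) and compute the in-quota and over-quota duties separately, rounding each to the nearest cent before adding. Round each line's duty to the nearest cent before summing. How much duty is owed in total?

€126,249.32

Line 1 (3172.90.95, Vinos, 98 units, €23,095.66):
Base rate for 3172.90.95 is 31%.
3172.90.95 has an FTA preferential rate, but origin Vinos is not Lorius; base rate stands.
The additional-duty order on 3172.90.95 targets Meria, not Vinos; it does not apply.
Duty = €23,095.66 × 31% = €7,159.65.
Line 2 (9762.09.16, Vinos, 509 liters, €115,990.92):
Code 9762.09.16 is under a tariff-rate quota (threshold 363 liters). In-quota: 363 liters at 9.5%; over-quota: 146 liters at 33.5%.
Pro-rata value split: in-quota = €115,990.92 × 363/509 = €82,720.44; over-quota = €115,990.92 − €82,720.44 = €33,270.48.
In-quota duty = €82,720.44 × 9.5% = €7,858.44. Over-quota duty = €33,270.48 × 33.5% = €11,145.61.
Line duty = €7,858.44 + €11,145.61 = €19,004.05.
Line 3 (0232.94.84, Meria, 998 kg, €158,113.14):
Base rate for 0232.94.84 is 12.5%.
0232.94.84 has an FTA preferential rate, but origin Meria is not Lorius; base rate stands.
Additional duty on 0232.94.84 from Meria: +50.8%. Applied ad valorem rate: 12.5% + 50.8% = 63.3%.
Duty = €158,113.14 × 63.3% = €100,085.62.
Total = €7,159.65 + €19,004.05 + €100,085.62 = €126,249.32.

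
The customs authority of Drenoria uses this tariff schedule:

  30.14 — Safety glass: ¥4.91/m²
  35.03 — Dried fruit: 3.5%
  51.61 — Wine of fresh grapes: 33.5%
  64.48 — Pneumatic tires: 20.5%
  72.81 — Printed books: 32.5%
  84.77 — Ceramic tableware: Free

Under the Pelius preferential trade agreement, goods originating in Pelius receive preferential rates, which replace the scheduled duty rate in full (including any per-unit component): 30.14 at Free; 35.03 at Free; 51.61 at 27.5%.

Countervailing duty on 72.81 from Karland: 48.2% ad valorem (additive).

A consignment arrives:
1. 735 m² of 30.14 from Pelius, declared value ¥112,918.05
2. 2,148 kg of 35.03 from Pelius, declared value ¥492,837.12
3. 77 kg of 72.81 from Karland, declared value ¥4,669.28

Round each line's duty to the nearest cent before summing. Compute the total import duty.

Line 1 (30.14, Pelius, 735 m², ¥112,918.05):
Base rate for 30.14 is ¥4.91/m².
Origin Pelius qualifies under the Drenoria–Pelius agreement and 30.14 is covered: preferential rate Free applies instead.
Duty = ¥112,918.05 × 0% = ¥0.00.
Line 2 (35.03, Pelius, 2,148 kg, ¥492,837.12):
Base rate for 35.03 is 3.5%.
Origin Pelius qualifies under the Drenoria–Pelius agreement and 35.03 is covered: preferential rate Free applies instead.
Duty = ¥492,837.12 × 0% = ¥0.00.
Line 3 (72.81, Karland, 77 kg, ¥4,669.28):
Base rate for 72.81 is 32.5%.
Additional duty on 72.81 from Karland: +48.2%. Applied ad valorem rate: 32.5% + 48.2% = 80.7%.
Duty = ¥4,669.28 × 80.7% = ¥3,768.11.
Total = ¥0.00 + ¥0.00 + ¥3,768.11 = ¥3,768.11.

¥3,768.11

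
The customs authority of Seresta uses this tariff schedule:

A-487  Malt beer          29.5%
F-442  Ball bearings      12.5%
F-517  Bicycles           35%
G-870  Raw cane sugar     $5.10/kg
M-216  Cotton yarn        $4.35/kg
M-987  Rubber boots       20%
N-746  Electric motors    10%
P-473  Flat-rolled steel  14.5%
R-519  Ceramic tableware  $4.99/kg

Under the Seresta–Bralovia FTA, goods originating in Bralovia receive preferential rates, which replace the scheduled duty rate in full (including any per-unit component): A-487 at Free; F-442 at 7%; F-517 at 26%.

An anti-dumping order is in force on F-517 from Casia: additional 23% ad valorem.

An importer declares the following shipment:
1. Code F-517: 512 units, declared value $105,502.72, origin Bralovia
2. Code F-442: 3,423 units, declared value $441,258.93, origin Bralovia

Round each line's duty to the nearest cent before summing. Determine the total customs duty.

$58,318.84

Line 1 (F-517, Bralovia, 512 units, $105,502.72):
Base rate for F-517 is 35%.
Origin Bralovia qualifies under the Seresta–Bralovia agreement and F-517 is covered: preferential rate 26% applies instead.
The additional-duty order on F-517 targets Casia, not Bralovia; it does not apply.
Duty = $105,502.72 × 26% = $27,430.71.
Line 2 (F-442, Bralovia, 3,423 units, $441,258.93):
Base rate for F-442 is 12.5%.
Origin Bralovia qualifies under the Seresta–Bralovia agreement and F-442 is covered: preferential rate 7% applies instead.
Duty = $441,258.93 × 7% = $30,888.13.
Total = $27,430.71 + $30,888.13 = $58,318.84.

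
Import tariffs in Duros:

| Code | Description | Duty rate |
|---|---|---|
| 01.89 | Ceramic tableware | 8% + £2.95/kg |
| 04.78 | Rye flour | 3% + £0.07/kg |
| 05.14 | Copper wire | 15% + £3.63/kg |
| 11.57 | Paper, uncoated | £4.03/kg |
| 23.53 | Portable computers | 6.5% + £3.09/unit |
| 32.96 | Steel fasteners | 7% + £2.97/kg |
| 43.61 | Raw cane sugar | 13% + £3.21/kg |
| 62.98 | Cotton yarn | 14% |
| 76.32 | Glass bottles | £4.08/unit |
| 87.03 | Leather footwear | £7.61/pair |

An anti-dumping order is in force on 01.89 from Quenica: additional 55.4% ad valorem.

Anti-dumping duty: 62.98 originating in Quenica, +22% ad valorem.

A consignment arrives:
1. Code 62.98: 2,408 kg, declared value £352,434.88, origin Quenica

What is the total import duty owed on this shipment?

£126,876.56

Line 1 (62.98, Quenica, 2,408 kg, £352,434.88):
Base rate for 62.98 is 14%.
Additional duty on 62.98 from Quenica: +22%. Applied ad valorem rate: 14% + 22% = 36%.
Duty = £352,434.88 × 36% = £126,876.56.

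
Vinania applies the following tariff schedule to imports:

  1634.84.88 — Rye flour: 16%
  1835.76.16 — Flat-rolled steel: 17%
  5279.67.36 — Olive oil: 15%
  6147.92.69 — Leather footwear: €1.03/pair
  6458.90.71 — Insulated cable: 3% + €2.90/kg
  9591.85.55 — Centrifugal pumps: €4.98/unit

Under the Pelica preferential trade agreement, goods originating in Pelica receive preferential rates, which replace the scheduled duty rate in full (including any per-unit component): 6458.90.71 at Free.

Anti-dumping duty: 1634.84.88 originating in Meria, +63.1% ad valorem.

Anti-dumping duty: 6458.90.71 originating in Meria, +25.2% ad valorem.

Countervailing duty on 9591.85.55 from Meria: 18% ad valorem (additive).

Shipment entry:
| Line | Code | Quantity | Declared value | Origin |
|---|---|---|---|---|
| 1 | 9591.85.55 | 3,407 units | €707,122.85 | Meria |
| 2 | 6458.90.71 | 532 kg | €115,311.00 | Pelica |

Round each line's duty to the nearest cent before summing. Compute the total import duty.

€144,248.97

Line 1 (9591.85.55, Meria, 3,407 units, €707,122.85):
Base rate for 9591.85.55 is €4.98/unit.
Additional duty on 9591.85.55 from Meria: +18% ad valorem. Applied ad valorem rate = 18%.
Duty = €707,122.85 × 18% + 3,407 × €4.98 = €144,248.97.
Line 2 (6458.90.71, Pelica, 532 kg, €115,311.00):
Base rate for 6458.90.71 is 3% + €2.90/kg.
Origin Pelica qualifies under the Vinania–Pelica agreement and 6458.90.71 is covered: preferential rate Free applies instead.
The additional-duty order on 6458.90.71 targets Meria, not Pelica; it does not apply.
Duty = €115,311.00 × 0% = €0.00.
Total = €144,248.97 + €0.00 = €144,248.97.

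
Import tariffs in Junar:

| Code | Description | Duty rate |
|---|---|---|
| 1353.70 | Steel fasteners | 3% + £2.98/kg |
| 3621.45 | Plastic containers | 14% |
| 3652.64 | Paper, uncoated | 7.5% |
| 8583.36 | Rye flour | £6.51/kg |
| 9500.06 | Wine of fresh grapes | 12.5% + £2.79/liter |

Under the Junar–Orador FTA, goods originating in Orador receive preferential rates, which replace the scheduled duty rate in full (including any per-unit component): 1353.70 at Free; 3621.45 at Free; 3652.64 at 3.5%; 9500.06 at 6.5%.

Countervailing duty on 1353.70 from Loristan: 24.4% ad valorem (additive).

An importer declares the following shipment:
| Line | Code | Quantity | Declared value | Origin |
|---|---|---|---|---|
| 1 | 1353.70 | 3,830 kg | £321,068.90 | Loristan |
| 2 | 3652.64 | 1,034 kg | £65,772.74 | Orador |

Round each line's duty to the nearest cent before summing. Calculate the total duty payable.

Line 1 (1353.70, Loristan, 3,830 kg, £321,068.90):
Base rate for 1353.70 is 3% + £2.98/kg.
1353.70 has an FTA preferential rate, but origin Loristan is not Orador; base rate stands.
Additional duty on 1353.70 from Loristan: +24.4%. Applied ad valorem rate: 3% + 24.4% = 27.4%.
Duty = £321,068.90 × 27.4% + 3,830 × £2.98 = £99,386.28.
Line 2 (3652.64, Orador, 1,034 kg, £65,772.74):
Base rate for 3652.64 is 7.5%.
Origin Orador qualifies under the Junar–Orador agreement and 3652.64 is covered: preferential rate 3.5% applies instead.
Duty = £65,772.74 × 3.5% = £2,302.05.
Total = £99,386.28 + £2,302.05 = £101,688.33.

£101,688.33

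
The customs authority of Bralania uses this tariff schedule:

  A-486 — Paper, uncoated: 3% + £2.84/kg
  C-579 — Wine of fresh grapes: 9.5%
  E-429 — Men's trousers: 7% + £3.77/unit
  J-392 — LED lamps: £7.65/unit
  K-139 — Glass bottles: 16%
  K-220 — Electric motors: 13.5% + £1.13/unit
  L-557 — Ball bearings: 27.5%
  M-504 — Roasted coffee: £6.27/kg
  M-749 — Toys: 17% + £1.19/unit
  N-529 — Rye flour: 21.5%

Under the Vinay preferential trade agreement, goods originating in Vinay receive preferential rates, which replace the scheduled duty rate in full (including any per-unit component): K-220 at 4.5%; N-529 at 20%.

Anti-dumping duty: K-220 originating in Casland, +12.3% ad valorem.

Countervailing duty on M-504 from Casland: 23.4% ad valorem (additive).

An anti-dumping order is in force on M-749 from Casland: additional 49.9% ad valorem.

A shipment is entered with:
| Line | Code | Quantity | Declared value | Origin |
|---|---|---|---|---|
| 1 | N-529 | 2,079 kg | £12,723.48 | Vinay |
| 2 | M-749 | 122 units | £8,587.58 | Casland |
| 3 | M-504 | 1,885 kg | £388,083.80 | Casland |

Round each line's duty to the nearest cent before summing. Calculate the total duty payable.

£111,065.53

Line 1 (N-529, Vinay, 2,079 kg, £12,723.48):
Base rate for N-529 is 21.5%.
Origin Vinay qualifies under the Bralania–Vinay agreement and N-529 is covered: preferential rate 20% applies instead.
Duty = £12,723.48 × 20% = £2,544.70.
Line 2 (M-749, Casland, 122 units, £8,587.58):
Base rate for M-749 is 17% + £1.19/unit.
Additional duty on M-749 from Casland: +49.9%. Applied ad valorem rate: 17% + 49.9% = 66.9%.
Duty = £8,587.58 × 66.9% + 122 × £1.19 = £5,890.27.
Line 3 (M-504, Casland, 1,885 kg, £388,083.80):
Base rate for M-504 is £6.27/kg.
Additional duty on M-504 from Casland: +23.4% ad valorem. Applied ad valorem rate = 23.4%.
Duty = £388,083.80 × 23.4% + 1,885 × £6.27 = £102,630.56.
Total = £2,544.70 + £5,890.27 + £102,630.56 = £111,065.53.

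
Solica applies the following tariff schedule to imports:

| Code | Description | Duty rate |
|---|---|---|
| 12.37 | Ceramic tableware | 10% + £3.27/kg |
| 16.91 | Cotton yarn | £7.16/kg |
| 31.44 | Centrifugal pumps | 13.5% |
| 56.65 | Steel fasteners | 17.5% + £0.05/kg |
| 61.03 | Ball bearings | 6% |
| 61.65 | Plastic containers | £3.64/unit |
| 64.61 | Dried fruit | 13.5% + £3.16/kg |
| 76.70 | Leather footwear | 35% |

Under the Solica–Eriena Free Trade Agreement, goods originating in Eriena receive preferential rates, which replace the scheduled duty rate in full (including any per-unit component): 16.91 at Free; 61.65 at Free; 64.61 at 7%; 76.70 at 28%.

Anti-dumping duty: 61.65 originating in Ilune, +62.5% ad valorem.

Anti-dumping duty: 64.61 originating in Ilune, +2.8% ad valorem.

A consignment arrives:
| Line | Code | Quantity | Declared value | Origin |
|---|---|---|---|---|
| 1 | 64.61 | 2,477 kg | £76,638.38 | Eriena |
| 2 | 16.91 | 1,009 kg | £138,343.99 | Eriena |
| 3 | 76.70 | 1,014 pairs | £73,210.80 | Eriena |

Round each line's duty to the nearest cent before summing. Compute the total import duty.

£25,863.71

Line 1 (64.61, Eriena, 2,477 kg, £76,638.38):
Base rate for 64.61 is 13.5% + £3.16/kg.
Origin Eriena qualifies under the Solica–Eriena agreement and 64.61 is covered: preferential rate 7% applies instead.
The additional-duty order on 64.61 targets Ilune, not Eriena; it does not apply.
Duty = £76,638.38 × 7% = £5,364.69.
Line 2 (16.91, Eriena, 1,009 kg, £138,343.99):
Base rate for 16.91 is £7.16/kg.
Origin Eriena qualifies under the Solica–Eriena agreement and 16.91 is covered: preferential rate Free applies instead.
Duty = £138,343.99 × 0% = £0.00.
Line 3 (76.70, Eriena, 1,014 pairs, £73,210.80):
Base rate for 76.70 is 35%.
Origin Eriena qualifies under the Solica–Eriena agreement and 76.70 is covered: preferential rate 28% applies instead.
Duty = £73,210.80 × 28% = £20,499.02.
Total = £5,364.69 + £0.00 + £20,499.02 = £25,863.71.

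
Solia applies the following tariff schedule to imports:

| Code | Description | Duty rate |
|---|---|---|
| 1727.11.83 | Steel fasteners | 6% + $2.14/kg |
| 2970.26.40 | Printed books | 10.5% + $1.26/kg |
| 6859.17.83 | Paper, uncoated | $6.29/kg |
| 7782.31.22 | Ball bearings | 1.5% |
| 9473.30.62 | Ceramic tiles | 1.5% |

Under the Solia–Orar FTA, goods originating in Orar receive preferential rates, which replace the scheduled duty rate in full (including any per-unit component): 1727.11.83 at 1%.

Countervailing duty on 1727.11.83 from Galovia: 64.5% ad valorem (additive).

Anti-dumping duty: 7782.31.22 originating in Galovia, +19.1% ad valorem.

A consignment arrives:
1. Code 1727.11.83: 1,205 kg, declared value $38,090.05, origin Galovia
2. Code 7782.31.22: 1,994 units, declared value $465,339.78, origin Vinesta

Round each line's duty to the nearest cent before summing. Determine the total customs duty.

$36,412.29

Line 1 (1727.11.83, Galovia, 1,205 kg, $38,090.05):
Base rate for 1727.11.83 is 6% + $2.14/kg.
1727.11.83 has an FTA preferential rate, but origin Galovia is not Orar; base rate stands.
Additional duty on 1727.11.83 from Galovia: +64.5%. Applied ad valorem rate: 6% + 64.5% = 70.5%.
Duty = $38,090.05 × 70.5% + 1,205 × $2.14 = $29,432.19.
Line 2 (7782.31.22, Vinesta, 1,994 units, $465,339.78):
Base rate for 7782.31.22 is 1.5%.
The additional-duty order on 7782.31.22 targets Galovia, not Vinesta; it does not apply.
Duty = $465,339.78 × 1.5% = $6,980.10.
Total = $29,432.19 + $6,980.10 = $36,412.29.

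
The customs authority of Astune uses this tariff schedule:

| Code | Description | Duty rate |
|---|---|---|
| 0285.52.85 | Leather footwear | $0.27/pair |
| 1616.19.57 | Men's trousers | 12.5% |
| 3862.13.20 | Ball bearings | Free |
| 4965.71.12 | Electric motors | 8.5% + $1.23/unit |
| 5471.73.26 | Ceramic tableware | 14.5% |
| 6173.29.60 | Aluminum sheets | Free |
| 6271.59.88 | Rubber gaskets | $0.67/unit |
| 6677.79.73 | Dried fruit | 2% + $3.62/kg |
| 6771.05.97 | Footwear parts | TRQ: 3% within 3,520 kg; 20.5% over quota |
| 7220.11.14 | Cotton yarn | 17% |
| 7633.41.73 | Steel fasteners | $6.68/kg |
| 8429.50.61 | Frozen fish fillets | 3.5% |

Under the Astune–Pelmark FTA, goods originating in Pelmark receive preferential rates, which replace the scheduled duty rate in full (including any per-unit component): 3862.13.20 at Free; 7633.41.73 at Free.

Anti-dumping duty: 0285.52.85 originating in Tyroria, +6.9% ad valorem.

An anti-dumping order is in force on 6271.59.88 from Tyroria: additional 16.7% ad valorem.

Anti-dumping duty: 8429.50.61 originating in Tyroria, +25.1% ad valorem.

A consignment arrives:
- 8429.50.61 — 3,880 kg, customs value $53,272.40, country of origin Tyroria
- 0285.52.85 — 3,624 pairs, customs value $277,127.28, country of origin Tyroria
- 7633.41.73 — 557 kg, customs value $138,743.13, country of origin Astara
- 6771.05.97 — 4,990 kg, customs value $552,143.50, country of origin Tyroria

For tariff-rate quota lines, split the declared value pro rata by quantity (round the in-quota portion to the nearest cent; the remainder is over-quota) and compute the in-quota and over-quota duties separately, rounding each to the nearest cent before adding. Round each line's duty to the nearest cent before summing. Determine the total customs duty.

$84,085.95

Line 1 (8429.50.61, Tyroria, 3,880 kg, $53,272.40):
Base rate for 8429.50.61 is 3.5%.
Additional duty on 8429.50.61 from Tyroria: +25.1%. Applied ad valorem rate: 3.5% + 25.1% = 28.6%.
Duty = $53,272.40 × 28.6% = $15,235.91.
Line 2 (0285.52.85, Tyroria, 3,624 pairs, $277,127.28):
Base rate for 0285.52.85 is $0.27/pair.
Additional duty on 0285.52.85 from Tyroria: +6.9% ad valorem. Applied ad valorem rate = 6.9%.
Duty = $277,127.28 × 6.9% + 3,624 × $0.27 = $20,100.26.
Line 3 (7633.41.73, Astara, 557 kg, $138,743.13):
Base rate for 7633.41.73 is $6.68/kg.
7633.41.73 has an FTA preferential rate, but origin Astara is not Pelmark; base rate stands.
Duty = 557 × $6.68 = $3,720.76.
Line 4 (6771.05.97, Tyroria, 4,990 kg, $552,143.50):
Code 6771.05.97 is under a tariff-rate quota (threshold 3,520 kg). In-quota: 3,520 kg at 3%; over-quota: 1,470 kg at 20.5%.
Pro-rata value split: in-quota = $552,143.50 × 3,520/4,990 = $389,488.00; over-quota = $552,143.50 − $389,488.00 = $162,655.50.
In-quota duty = $389,488.00 × 3% = $11,684.64. Over-quota duty = $162,655.50 × 20.5% = $33,344.38.
Line duty = $11,684.64 + $33,344.38 = $45,029.02.
Total = $15,235.91 + $20,100.26 + $3,720.76 + $45,029.02 = $84,085.95.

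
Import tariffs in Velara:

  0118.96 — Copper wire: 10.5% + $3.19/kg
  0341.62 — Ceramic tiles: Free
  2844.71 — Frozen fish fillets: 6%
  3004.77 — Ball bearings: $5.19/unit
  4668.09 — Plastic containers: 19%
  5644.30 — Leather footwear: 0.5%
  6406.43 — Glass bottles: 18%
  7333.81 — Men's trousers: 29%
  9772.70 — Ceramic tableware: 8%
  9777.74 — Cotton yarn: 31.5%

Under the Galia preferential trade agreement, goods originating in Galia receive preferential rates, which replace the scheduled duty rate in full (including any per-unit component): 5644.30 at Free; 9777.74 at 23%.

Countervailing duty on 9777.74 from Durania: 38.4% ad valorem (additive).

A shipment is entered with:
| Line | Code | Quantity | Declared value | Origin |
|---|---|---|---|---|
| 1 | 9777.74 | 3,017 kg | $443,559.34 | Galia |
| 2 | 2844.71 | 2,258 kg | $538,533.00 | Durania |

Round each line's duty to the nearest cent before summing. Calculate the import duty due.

Line 1 (9777.74, Galia, 3,017 kg, $443,559.34):
Base rate for 9777.74 is 31.5%.
Origin Galia qualifies under the Velara–Galia agreement and 9777.74 is covered: preferential rate 23% applies instead.
The additional-duty order on 9777.74 targets Durania, not Galia; it does not apply.
Duty = $443,559.34 × 23% = $102,018.65.
Line 2 (2844.71, Durania, 2,258 kg, $538,533.00):
Base rate for 2844.71 is 6%.
Duty = $538,533.00 × 6% = $32,311.98.
Total = $102,018.65 + $32,311.98 = $134,330.63.

$134,330.63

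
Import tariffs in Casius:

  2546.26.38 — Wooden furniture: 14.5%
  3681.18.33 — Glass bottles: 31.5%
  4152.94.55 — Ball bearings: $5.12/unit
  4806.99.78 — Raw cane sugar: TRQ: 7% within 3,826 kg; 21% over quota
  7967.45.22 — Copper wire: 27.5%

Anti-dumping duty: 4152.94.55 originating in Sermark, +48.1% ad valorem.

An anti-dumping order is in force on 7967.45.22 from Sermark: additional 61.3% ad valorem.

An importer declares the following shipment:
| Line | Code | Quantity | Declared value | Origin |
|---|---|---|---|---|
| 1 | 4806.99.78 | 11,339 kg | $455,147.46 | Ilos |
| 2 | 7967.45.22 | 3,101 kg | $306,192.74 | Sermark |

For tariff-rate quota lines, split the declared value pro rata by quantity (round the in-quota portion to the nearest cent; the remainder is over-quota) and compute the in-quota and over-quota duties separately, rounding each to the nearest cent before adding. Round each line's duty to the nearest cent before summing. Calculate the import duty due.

$345,979.52

Line 1 (4806.99.78, Ilos, 11,339 kg, $455,147.46):
Code 4806.99.78 is under a tariff-rate quota (threshold 3,826 kg). In-quota: 3,826 kg at 7%; over-quota: 7,513 kg at 21%.
Pro-rata value split: in-quota = $455,147.46 × 3,826/11,339 = $153,575.64; over-quota = $455,147.46 − $153,575.64 = $301,571.82.
In-quota duty = $153,575.64 × 7% = $10,750.29. Over-quota duty = $301,571.82 × 21% = $63,330.08.
Line duty = $10,750.29 + $63,330.08 = $74,080.37.
Line 2 (7967.45.22, Sermark, 3,101 kg, $306,192.74):
Base rate for 7967.45.22 is 27.5%.
Additional duty on 7967.45.22 from Sermark: +61.3%. Applied ad valorem rate: 27.5% + 61.3% = 88.8%.
Duty = $306,192.74 × 88.8% = $271,899.15.
Total = $74,080.37 + $271,899.15 = $345,979.52.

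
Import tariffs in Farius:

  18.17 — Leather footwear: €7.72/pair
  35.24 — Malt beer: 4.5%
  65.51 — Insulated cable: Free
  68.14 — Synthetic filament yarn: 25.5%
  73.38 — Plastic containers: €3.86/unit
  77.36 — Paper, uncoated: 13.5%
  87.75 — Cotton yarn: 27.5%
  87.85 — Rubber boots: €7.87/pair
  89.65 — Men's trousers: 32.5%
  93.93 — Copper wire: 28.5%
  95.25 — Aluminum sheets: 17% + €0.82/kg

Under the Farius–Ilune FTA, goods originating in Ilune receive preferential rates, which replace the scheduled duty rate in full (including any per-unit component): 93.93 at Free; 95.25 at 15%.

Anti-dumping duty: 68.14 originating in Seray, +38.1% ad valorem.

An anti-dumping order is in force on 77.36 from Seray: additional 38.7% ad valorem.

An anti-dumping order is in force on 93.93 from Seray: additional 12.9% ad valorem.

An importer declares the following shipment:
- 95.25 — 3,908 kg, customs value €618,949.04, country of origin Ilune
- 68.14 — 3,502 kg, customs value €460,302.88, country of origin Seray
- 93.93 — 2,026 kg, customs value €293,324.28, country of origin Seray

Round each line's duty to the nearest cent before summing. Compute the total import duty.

Line 1 (95.25, Ilune, 3,908 kg, €618,949.04):
Base rate for 95.25 is 17% + €0.82/kg.
Origin Ilune qualifies under the Farius–Ilune agreement and 95.25 is covered: preferential rate 15% applies instead.
Duty = €618,949.04 × 15% = €92,842.36.
Line 2 (68.14, Seray, 3,502 kg, €460,302.88):
Base rate for 68.14 is 25.5%.
Additional duty on 68.14 from Seray: +38.1%. Applied ad valorem rate: 25.5% + 38.1% = 63.6%.
Duty = €460,302.88 × 63.6% = €292,752.63.
Line 3 (93.93, Seray, 2,026 kg, €293,324.28):
Base rate for 93.93 is 28.5%.
93.93 has an FTA preferential rate, but origin Seray is not Ilune; base rate stands.
Additional duty on 93.93 from Seray: +12.9%. Applied ad valorem rate: 28.5% + 12.9% = 41.4%.
Duty = €293,324.28 × 41.4% = €121,436.25.
Total = €92,842.36 + €292,752.63 + €121,436.25 = €507,031.24.

€507,031.24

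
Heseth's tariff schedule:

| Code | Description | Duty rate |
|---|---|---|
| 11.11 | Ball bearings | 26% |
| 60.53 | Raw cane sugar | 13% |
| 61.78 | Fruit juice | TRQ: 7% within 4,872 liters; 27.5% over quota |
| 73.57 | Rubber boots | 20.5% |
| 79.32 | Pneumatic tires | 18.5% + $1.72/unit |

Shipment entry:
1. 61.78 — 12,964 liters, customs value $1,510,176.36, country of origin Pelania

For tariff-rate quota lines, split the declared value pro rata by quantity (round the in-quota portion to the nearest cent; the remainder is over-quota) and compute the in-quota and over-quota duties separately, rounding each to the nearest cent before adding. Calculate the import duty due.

$298,952.95

Line 1 (61.78, Pelania, 12,964 liters, $1,510,176.36):
Code 61.78 is under a tariff-rate quota (threshold 4,872 liters). In-quota: 4,872 liters at 7%; over-quota: 8,092 liters at 27.5%.
Pro-rata value split: in-quota = $1,510,176.36 × 4,872/12,964 = $567,539.28; over-quota = $1,510,176.36 − $567,539.28 = $942,637.08.
In-quota duty = $567,539.28 × 7% = $39,727.75. Over-quota duty = $942,637.08 × 27.5% = $259,225.20.
Line duty = $39,727.75 + $259,225.20 = $298,952.95.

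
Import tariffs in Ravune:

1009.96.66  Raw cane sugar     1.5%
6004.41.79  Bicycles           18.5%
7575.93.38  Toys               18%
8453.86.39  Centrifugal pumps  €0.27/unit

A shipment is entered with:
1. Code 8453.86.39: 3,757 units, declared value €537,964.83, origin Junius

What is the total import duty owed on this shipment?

€1,014.39

Line 1 (8453.86.39, Junius, 3,757 units, €537,964.83):
Base rate for 8453.86.39 is €0.27/unit.
Duty = 3,757 × €0.27 = €1,014.39.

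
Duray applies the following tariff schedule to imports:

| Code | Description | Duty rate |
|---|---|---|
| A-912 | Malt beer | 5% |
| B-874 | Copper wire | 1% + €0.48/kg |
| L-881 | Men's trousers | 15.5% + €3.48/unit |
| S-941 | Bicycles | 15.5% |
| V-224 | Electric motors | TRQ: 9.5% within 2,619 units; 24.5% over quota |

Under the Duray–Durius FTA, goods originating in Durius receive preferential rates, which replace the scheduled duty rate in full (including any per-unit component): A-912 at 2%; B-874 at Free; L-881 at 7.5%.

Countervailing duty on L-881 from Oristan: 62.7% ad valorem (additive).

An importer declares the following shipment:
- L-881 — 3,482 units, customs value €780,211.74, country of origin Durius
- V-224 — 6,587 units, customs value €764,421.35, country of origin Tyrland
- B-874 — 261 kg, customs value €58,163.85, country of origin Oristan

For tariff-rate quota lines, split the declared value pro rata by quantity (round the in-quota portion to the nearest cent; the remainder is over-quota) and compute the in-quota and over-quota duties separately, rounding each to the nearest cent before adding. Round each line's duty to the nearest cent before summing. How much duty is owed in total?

Line 1 (L-881, Durius, 3,482 units, €780,211.74):
Base rate for L-881 is 15.5% + €3.48/unit.
Origin Durius qualifies under the Duray–Durius agreement and L-881 is covered: preferential rate 7.5% applies instead.
The additional-duty order on L-881 targets Oristan, not Durius; it does not apply.
Duty = €780,211.74 × 7.5% = €58,515.88.
Line 2 (V-224, Tyrland, 6,587 units, €764,421.35):
Code V-224 is under a tariff-rate quota (threshold 2,619 units). In-quota: 2,619 units at 9.5%; over-quota: 3,968 units at 24.5%.
Pro-rata value split: in-quota = €764,421.35 × 2,619/6,587 = €303,934.95; over-quota = €764,421.35 − €303,934.95 = €460,486.40.
In-quota duty = €303,934.95 × 9.5% = €28,873.82. Over-quota duty = €460,486.40 × 24.5% = €112,819.17.
Line duty = €28,873.82 + €112,819.17 = €141,692.99.
Line 3 (B-874, Oristan, 261 kg, €58,163.85):
Base rate for B-874 is 1% + €0.48/kg.
B-874 has an FTA preferential rate, but origin Oristan is not Durius; base rate stands.
Duty = €58,163.85 × 1% + 261 × €0.48 = €706.92.
Total = €58,515.88 + €141,692.99 + €706.92 = €200,915.79.

€200,915.79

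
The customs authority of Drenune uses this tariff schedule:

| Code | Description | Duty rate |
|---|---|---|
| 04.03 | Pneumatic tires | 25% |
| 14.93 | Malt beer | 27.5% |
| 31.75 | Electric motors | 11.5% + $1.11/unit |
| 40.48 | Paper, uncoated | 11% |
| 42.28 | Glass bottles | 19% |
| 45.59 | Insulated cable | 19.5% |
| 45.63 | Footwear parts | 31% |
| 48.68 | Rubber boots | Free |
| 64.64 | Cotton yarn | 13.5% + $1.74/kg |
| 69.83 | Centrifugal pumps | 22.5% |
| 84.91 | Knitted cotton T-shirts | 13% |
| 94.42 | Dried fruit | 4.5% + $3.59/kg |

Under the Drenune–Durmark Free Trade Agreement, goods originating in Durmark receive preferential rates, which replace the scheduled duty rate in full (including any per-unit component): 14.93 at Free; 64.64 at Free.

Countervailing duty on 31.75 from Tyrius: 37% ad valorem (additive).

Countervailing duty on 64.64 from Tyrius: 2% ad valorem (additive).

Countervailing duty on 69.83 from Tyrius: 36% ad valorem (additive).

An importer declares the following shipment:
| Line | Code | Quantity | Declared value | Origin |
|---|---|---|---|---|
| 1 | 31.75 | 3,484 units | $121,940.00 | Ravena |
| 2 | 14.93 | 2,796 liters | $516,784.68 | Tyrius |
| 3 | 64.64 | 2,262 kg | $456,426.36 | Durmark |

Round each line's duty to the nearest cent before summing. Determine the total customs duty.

Line 1 (31.75, Ravena, 3,484 units, $121,940.00):
Base rate for 31.75 is 11.5% + $1.11/unit.
The additional-duty order on 31.75 targets Tyrius, not Ravena; it does not apply.
Duty = $121,940.00 × 11.5% + 3,484 × $1.11 = $17,890.34.
Line 2 (14.93, Tyrius, 2,796 liters, $516,784.68):
Base rate for 14.93 is 27.5%.
14.93 has an FTA preferential rate, but origin Tyrius is not Durmark; base rate stands.
Duty = $516,784.68 × 27.5% = $142,115.79.
Line 3 (64.64, Durmark, 2,262 kg, $456,426.36):
Base rate for 64.64 is 13.5% + $1.74/kg.
Origin Durmark qualifies under the Drenune–Durmark agreement and 64.64 is covered: preferential rate Free applies instead.
The additional-duty order on 64.64 targets Tyrius, not Durmark; it does not apply.
Duty = $456,426.36 × 0% = $0.00.
Total = $17,890.34 + $142,115.79 + $0.00 = $160,006.13.

$160,006.13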